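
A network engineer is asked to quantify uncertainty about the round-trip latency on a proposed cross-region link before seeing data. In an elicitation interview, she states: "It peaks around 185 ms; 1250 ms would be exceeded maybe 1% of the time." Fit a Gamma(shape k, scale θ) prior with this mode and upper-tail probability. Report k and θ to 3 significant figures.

k ≈ 1.98, θ ≈ 190

Gamma(k,θ) with k>1 has mode (k−1)θ, so θ = 185/(k−1).
Need P(X < 1250) = 0.99 with θ tied to k this way. Start at k = 2, θ = 185: P(X<1250) ≈ 0.991.
Too high — lower k to spread out. Iterating converges to k ≈ 1.98.
Then θ = 185/(1.98−1) ≈ 190.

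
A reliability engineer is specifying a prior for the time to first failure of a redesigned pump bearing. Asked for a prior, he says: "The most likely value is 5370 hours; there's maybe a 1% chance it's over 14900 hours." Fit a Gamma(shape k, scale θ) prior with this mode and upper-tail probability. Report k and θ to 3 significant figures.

k ≈ 5.4, θ ≈ 1220

Gamma(k,θ) with k>1 has mode (k−1)θ, so θ = 5370/(k−1).
Need P(X < 14900) = 0.99 with θ tied to k this way. Start at k = 2, θ = 5370: P(X<14900) ≈ 0.765.
Too low — raise k to concentrate. Iterating converges to k ≈ 5.4.
Then θ = 5370/(5.4−1) ≈ 1220.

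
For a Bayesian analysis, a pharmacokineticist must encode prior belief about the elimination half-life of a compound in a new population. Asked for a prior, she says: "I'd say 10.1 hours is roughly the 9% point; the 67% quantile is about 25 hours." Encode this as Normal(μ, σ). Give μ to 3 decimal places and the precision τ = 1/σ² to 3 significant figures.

μ = 21.319, τ = 0.0143

For Normal(μ,σ), the p-quantile is μ + z_p·σ. Here z_{0.09} = -1.341, z_{0.67} = 0.4399.
So 10.1 = μ − 1.341σ and 25 = μ + 0.4399σ.
Subtracting: σ = (25 − 10.1)/(0.4399 − (-1.341)) = 8.368.
Then μ = 10.1 − (-1.341)·8.368 = 21.319.
Precision τ = 1/σ² = 1/8.368² = 0.0143.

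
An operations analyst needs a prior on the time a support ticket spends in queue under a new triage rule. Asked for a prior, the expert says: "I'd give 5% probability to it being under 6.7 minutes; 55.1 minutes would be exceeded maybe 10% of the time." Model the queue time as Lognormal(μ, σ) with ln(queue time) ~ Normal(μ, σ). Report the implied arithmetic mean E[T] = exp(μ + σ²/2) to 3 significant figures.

E[T] ≈ 28.4 minutes

If T ~ Lognormal(μ,σ) then ln T ~ Normal(μ,σ), so the p-quantile of ln T is μ + z_p·σ.
ln(6.7) = 1.902 and ln(55.1) = 4.009; z_{0.05} = -1.645, z_{0.9} = 1.282.
σ = (4.009 − 1.902)/(1.282 − (-1.645)) = 0.720.
μ = 1.902 − (-1.645)·0.720 = 3.086.
E[T] = exp(μ + σ²/2) = exp(3.086 + 0.2592) = 28.4 minutes.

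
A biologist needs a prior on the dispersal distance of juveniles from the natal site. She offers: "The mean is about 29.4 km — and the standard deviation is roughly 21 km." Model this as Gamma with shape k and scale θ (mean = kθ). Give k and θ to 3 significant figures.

k ≈ 1.96, θ ≈ 15

For Gamma(k, scale θ): mean = kθ, variance = kθ², so CV = 1/√k.
CV = SD/mean = 21/29.4 = 0.7143, hence k = 1/CV² = 1.96.
Then θ = mean/k = 29.4/1.96 = 15.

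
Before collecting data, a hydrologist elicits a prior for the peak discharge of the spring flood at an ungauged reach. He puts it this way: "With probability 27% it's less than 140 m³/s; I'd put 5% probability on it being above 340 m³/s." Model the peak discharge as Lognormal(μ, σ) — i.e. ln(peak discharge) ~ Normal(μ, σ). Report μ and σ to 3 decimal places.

If T ~ Lognormal(μ,σ) then ln T ~ Normal(μ,σ), so the p-quantile of ln T is μ + z_p·σ.
ln(140) = 4.942 and ln(340) = 5.829; z_{0.27} = -0.6128, z_{0.95} = 1.645.
σ = (5.829 − 4.942)/(1.645 − (-0.6128)) = 0.393.
μ = 4.942 − (-0.6128)·0.393 = 5.182.

μ ≈ 5.182, σ ≈ 0.393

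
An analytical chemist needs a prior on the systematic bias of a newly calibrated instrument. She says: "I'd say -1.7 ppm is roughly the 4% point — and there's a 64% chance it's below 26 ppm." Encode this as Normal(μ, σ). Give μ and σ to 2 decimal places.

For Normal(μ,σ), the p-quantile is μ + z_p·σ. Here z_{0.04} = -1.751, z_{0.64} = 0.3585.
So -1.7 = μ − 1.751σ and 26 = μ + 0.3585σ.
Subtracting: σ = (26 − -1.7)/(0.3585 − (-1.751)) = 13.13.
Then μ = -1.7 − (-1.751)·13.13 = 21.29.

μ = 21.29, σ = 13.13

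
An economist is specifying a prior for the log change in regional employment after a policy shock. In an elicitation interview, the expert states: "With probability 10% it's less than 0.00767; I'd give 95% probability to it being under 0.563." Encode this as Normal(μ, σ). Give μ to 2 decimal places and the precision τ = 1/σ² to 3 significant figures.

For Normal(μ,σ), the p-quantile is μ + z_p·σ. Here z_{0.1} = -1.282, z_{0.95} = 1.645.
So 0.00767 = μ − 1.282σ and 0.563 = μ + 1.645σ.
Subtracting: σ = (0.563 − 0.00767)/(1.645 − (-1.282)) = 0.19.
Then μ = 0.00767 − (-1.282)·0.19 = 0.25.
Precision τ = 1/σ² = 1/0.1898² = 27.8.

μ = 0.25, τ = 27.8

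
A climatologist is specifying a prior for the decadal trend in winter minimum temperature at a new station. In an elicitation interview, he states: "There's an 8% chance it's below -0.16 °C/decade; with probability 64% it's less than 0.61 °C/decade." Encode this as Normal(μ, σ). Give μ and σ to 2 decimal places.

The p-quantile of Normal(μ,σ) is μ + z_p·σ, with z_{0.08} = -1.405 and z_{0.64} = 0.3585.
Eliminate σ: μ = (z₂·x₁ − z₁·x₂)/(z₂ − z₁) = (0.3585·-0.16 − (-1.405)·0.61)/1.764 = 0.45.
Then σ = (x₂ − x₁)/(z₂ − z₁) = (0.61 − -0.16)/1.764 = 0.44.

μ = 0.45, σ = 0.44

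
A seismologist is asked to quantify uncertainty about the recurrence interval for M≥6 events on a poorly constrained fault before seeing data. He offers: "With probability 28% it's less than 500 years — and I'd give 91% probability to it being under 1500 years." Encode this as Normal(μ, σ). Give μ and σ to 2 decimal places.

μ = 803.00, σ = 519.86

The p-quantile of Normal(μ,σ) is μ + z_p·σ, with z_{0.28} = -0.5828 and z_{0.91} = 1.341.
Eliminate σ: μ = (z₂·x₁ − z₁·x₂)/(z₂ − z₁) = (1.341·500 − (-0.5828)·1500)/1.924 = 803.00.
Then σ = (x₂ − x₁)/(z₂ − z₁) = (1500 − 500)/1.924 = 519.86.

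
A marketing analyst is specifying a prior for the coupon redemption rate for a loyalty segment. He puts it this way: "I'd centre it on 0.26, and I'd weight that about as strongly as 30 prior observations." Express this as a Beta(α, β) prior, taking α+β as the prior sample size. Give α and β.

Under the effective-sample-size interpretation, Beta(α, β) has prior mean α/(α+β) and prior sample size α+β.
So α+β = 30 and α/(α+β) = 0.26, giving α = 0.26·30 = 7.8 and β = 30 − 7.8 = 22.2.

α = 7.8, β = 22.2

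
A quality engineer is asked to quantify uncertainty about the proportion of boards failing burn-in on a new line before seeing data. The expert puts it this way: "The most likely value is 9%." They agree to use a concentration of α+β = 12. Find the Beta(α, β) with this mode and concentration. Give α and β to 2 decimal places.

For α,β > 1 the Beta mode is (α−1)/(α+β−2). With α+β = 12, the mode is (α−1)/10.
Set (α−1)/10 = 0.09 → α = 1 + 0.09·10 = 1.90.
β = 12 − α = 10.10.

α = 1.90, β = 10.10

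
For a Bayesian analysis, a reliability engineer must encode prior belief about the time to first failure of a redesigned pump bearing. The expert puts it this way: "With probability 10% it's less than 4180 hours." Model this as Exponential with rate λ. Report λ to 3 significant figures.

P(T < 4180.0) = 1 − e^(−λ·4180.0) = 0.1, so λ = −ln(1−0.1)/4180.0 = −ln(0.9)/4180.0 = 2.52e-05.

λ ≈ 2.52e-05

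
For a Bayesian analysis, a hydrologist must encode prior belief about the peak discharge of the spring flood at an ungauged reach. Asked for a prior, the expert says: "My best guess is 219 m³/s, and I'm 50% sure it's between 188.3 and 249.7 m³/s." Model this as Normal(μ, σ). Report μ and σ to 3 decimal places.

A symmetric 50% interval runs μ ± z·σ with z = 0.6745.
Half-width = 30.7, so σ = 30.7/0.6745 = 45.516.
μ is the stated best guess, 219.000.

μ = 219.000, σ = 45.516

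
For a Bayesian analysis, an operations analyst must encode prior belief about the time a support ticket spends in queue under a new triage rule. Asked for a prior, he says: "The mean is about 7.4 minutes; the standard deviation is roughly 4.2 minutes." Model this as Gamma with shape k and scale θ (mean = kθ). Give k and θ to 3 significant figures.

For Gamma(k, scale θ): mean = kθ, variance = kθ², so CV = 1/√k.
CV = SD/mean = 4.2/7.4 = 0.5676, hence k = 1/CV² = 3.1.
Then θ = mean/k = 7.4/3.1 = 2.38.

k ≈ 3.1, θ ≈ 2.38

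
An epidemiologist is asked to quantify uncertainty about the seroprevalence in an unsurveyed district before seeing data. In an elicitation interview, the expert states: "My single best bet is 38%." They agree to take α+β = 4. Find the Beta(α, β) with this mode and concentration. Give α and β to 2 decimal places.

α = 1.76, β = 2.24

For α,β > 1 the Beta mode is (α−1)/(α+β−2). With α+β = 4, the mode is (α−1)/2.
Set (α−1)/2 = 0.38 → α = 1 + 0.38·2 = 1.76.
β = 4 − α = 2.24.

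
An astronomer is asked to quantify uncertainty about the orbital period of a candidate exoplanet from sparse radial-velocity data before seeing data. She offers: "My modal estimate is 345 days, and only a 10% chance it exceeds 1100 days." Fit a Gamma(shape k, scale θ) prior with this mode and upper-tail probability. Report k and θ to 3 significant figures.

Gamma(k,θ) with k>1 has mode (k−1)θ, so θ = 345/(k−1).
Need P(X < 1100) = 0.9 with θ tied to k this way. Start at k = 2, θ = 345: P(X<1100) ≈ 0.827.
Too low — raise k to concentrate. Iterating converges to k ≈ 2.41.
Then θ = 345/(2.41−1) ≈ 245.

k ≈ 2.41, θ ≈ 245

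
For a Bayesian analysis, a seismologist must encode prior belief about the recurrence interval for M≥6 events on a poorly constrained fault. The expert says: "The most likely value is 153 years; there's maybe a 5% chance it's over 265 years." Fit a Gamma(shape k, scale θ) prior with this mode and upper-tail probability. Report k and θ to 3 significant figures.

Gamma(k,θ) with k>1 has mode (k−1)θ, so θ = 153/(k−1).
Need P(X < 265) = 0.95 with θ tied to k this way. Start at k = 2, θ = 153: P(X<265) ≈ 0.517.
Too low — raise k to concentrate. Iterating converges to k ≈ 10.2.
Then θ = 153/(10.2−1) ≈ 16.5.

k ≈ 10.2, θ ≈ 16.5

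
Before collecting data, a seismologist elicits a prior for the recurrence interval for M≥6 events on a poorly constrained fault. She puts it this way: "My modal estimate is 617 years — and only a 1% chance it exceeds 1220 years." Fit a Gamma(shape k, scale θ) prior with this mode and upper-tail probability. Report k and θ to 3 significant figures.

k ≈ 11.6, θ ≈ 58.3

Gamma(k,θ) with k>1 has mode (k−1)θ, so θ = 617/(k−1).
Need P(X < 1220) = 0.99 with θ tied to k this way. Start at k = 2, θ = 617: P(X<1220) ≈ 0.588.
Too low — raise k to concentrate. Iterating converges to k ≈ 11.6.
Then θ = 617/(11.6−1) ≈ 58.3.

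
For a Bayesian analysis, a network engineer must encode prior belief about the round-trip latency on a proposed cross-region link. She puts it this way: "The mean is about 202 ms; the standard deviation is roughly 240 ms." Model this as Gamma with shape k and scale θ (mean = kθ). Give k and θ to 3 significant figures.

k ≈ 0.708, θ ≈ 285

For Gamma(k, scale θ): mean = kθ, variance = kθ², so CV = 1/√k.
CV = SD/mean = 240/202 = 1.188, hence k = 1/CV² = 0.708.
Then θ = mean/k = 202/0.708 = 285.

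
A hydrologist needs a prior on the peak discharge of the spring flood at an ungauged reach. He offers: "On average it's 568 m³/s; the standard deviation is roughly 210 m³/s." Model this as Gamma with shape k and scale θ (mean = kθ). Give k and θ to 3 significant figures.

For Gamma(k, scale θ): mean = kθ, variance = kθ², so CV = 1/√k.
CV = SD/mean = 210/568 = 0.3697, hence k = 1/CV² = 7.32.
Then θ = mean/k = 568/7.32 = 77.6.

k ≈ 7.32, θ ≈ 77.6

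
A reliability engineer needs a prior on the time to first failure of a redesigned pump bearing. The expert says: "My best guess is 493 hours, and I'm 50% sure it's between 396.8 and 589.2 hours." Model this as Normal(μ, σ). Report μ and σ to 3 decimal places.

A symmetric 50% interval runs μ ± z·σ with z = 0.6745.
Half-width = 96.2, so σ = 96.2/0.6745 = 142.626.
μ is the stated best guess, 493.000.

μ = 493.000, σ = 142.626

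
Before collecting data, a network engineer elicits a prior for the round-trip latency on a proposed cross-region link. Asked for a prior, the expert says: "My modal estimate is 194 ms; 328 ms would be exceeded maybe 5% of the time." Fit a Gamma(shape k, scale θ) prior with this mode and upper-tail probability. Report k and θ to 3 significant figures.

k ≈ 11.1, θ ≈ 19.2

Gamma(k,θ) with k>1 has mode (k−1)θ, so θ = 194/(k−1).
Need P(X < 328) = 0.95 with θ tied to k this way. Start at k = 2, θ = 194: P(X<328) ≈ 0.504.
Too low — raise k to concentrate. Iterating converges to k ≈ 11.1.
Then θ = 194/(11.1−1) ≈ 19.2.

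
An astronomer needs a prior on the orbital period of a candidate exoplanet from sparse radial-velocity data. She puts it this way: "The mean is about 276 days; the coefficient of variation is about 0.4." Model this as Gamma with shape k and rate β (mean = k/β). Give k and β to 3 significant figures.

For Gamma(k, rate β): mean = k/β, variance = k/β², so CV = 1/√k.
CV = 0.4, hence k = 1/CV² = 6.25.
Then β = k/mean = 6.25/276 = 0.0226.

k ≈ 6.25, β ≈ 0.0226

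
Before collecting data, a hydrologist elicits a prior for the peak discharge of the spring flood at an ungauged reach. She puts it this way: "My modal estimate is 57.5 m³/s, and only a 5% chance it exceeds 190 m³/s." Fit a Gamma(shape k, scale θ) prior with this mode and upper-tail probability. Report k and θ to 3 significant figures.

Gamma(k,θ) with k>1 has mode (k−1)θ, so θ = 57.5/(k−1).
Need P(X < 190) = 0.95 with θ tied to k this way. Start at k = 2, θ = 57.5: P(X<190) ≈ 0.842.
Too low — raise k to concentrate. Iterating converges to k ≈ 2.83.
Then θ = 57.5/(2.83−1) ≈ 31.5.

k ≈ 2.83, θ ≈ 31.5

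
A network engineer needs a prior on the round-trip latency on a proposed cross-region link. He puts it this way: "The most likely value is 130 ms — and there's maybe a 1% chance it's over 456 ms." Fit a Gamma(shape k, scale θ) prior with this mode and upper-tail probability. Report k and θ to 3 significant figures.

k ≈ 3.75, θ ≈ 47.3

Gamma(k,θ) with k>1 has mode (k−1)θ, so θ = 130/(k−1).
Need P(X < 456) = 0.99 with θ tied to k this way. Start at k = 2, θ = 130: P(X<456) ≈ 0.865.
Too low — raise k to concentrate. Iterating converges to k ≈ 3.75.
Then θ = 130/(3.75−1) ≈ 47.3.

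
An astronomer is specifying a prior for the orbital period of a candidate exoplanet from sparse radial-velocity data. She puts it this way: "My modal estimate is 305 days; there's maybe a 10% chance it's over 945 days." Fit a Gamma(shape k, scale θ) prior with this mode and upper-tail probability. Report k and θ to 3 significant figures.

k ≈ 2.48, θ ≈ 206

Gamma(k,θ) with k>1 has mode (k−1)θ, so θ = 305/(k−1).
Need P(X < 945) = 0.9 with θ tied to k this way. Start at k = 2, θ = 305: P(X<945) ≈ 0.815.
Too low — raise k to concentrate. Iterating converges to k ≈ 2.48.
Then θ = 305/(2.48−1) ≈ 206.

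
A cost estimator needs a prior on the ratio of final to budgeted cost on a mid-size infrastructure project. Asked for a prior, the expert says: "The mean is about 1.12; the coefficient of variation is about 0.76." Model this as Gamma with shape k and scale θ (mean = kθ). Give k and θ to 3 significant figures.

k ≈ 1.73, θ ≈ 0.647

For Gamma(k, scale θ): mean = kθ, variance = kθ², so CV = 1/√k.
CV = 0.76, hence k = 1/CV² = 1.73.
Then θ = mean/k = 1.12/1.73 = 0.647.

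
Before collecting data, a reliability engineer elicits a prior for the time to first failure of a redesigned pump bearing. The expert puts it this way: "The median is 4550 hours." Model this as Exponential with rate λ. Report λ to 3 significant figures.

Exponential median = ln 2 / λ, so λ = ln 2 / 4550.0 = 0.000152.

λ ≈ 0.000152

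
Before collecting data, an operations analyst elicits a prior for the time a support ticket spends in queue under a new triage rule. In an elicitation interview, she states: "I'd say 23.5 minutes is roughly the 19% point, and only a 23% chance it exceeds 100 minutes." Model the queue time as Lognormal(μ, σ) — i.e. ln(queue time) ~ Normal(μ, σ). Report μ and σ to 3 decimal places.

If T ~ Lognormal(μ,σ) then ln T ~ Normal(μ,σ), so the p-quantile of ln T is μ + z_p·σ.
ln(23.5) = 3.157 and ln(100) = 4.605; z_{0.19} = -0.8779, z_{0.77} = 0.7388.
σ = (4.605 − 3.157)/(0.7388 − (-0.8779)) = 0.896.
μ = 3.157 − (-0.8779)·0.896 = 3.943.

μ ≈ 3.943, σ ≈ 0.896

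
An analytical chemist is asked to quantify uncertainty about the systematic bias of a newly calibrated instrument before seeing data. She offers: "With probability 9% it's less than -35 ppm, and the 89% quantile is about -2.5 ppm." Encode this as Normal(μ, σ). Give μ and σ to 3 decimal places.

For Normal(μ,σ), the p-quantile is μ + z_p·σ. Here z_{0.09} = -1.341, z_{0.89} = 1.227.
So -35 = μ − 1.341σ and -2.5 = μ + 1.227σ.
Subtracting: σ = (-2.5 − -35)/(1.227 − (-1.341)) = 12.659.
Then μ = -35 − (-1.341)·12.659 = -18.027.

μ = -18.027, σ = 12.659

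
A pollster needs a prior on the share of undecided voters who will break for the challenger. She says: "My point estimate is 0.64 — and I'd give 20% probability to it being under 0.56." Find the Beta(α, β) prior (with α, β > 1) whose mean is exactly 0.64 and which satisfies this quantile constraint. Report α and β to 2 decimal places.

α ≈ 15.92, β ≈ 8.95

With mean 0.64 fixed, write α = 0.64s, β = 0.36s where s = α+β.
Need P(θ < 0.56) = 0.2 under Beta(0.64s, 0.36s). Normal approximation: (q−m)/√(m(1−m)/s) ≈ z_{0.2} = -0.842, so s ≈ 0.64·0.36·(-0.842)²/(0.56−0.64)² = 25.5.
At s = 25.5: P(θ<0.56) ≈ 0.197. Adjusting to match 0.2 gives s ≈ 24.87.
So α = 0.64·24.87 ≈ 15.92, β = 0.36·24.87 ≈ 8.95.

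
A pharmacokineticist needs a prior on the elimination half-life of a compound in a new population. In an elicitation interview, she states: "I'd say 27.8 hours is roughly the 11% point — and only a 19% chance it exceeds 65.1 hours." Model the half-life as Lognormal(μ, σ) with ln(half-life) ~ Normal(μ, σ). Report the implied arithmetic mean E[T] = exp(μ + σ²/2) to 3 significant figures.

If T ~ Lognormal(μ,σ) then ln T ~ Normal(μ,σ), so the p-quantile of ln T is μ + z_p·σ.
ln(27.8) = 3.325 and ln(65.1) = 4.176; z_{0.11} = -1.227, z_{0.81} = 0.8779.
σ = (4.176 − 3.325)/(0.8779 − (-1.227)) = 0.404.
μ = 3.325 − (-1.227)·0.404 = 3.821.
E[T] = exp(μ + σ²/2) = exp(3.821 + 0.0817) = 49.5 hours.

E[T] ≈ 49.5 hours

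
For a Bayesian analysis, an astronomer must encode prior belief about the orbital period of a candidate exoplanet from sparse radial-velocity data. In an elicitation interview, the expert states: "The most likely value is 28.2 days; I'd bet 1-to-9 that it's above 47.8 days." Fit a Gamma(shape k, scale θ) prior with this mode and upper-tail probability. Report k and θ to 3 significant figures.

Gamma(k,θ) with k>1 has mode (k−1)θ, so θ = 28.2/(k−1).
Need P(X < 47.8) = 0.9 with θ tied to k this way. Start at k = 2, θ = 28.2: P(X<47.8) ≈ 0.505.
Too low — raise k to concentrate. Iterating converges to k ≈ 7.8.
Then θ = 28.2/(7.8−1) ≈ 4.15.

k ≈ 7.8, θ ≈ 4.15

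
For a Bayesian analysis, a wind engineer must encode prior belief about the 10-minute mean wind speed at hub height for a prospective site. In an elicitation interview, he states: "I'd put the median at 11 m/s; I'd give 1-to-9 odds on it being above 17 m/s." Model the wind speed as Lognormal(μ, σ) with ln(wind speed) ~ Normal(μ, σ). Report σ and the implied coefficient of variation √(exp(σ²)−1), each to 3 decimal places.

If T ~ Lognormal(μ,σ) then ln T ~ Normal(μ,σ), so the p-quantile of ln T is μ + z_p·σ.
ln(11) = 2.398 and ln(17) = 2.833; z_{0.5} = 0, z_{0.9} = 1.282.
σ = (2.833 − 2.398)/(1.282 − (0)) = 0.340.
μ = 2.398 − (0)·0.340 = 2.398.
CV = √(exp(σ²)−1) = √(exp(0.1154)−1) = 0.350.

σ ≈ 0.340, CV ≈ 0.350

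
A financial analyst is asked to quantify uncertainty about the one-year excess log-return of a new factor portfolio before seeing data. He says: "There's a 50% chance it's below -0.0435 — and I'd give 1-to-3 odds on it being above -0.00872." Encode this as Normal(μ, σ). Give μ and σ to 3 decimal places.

The p-quantile of Normal(μ,σ) is μ + z_p·σ, with z_{0.5} = 0 and z_{0.75} = 0.6745.
Eliminate σ: μ = (z₂·x₁ − z₁·x₂)/(z₂ − z₁) = (0.6745·-0.0435 − (0)·-0.00872)/0.6745 = -0.043.
Then σ = (x₂ − x₁)/(z₂ − z₁) = (-0.00872 − -0.0435)/0.6745 = 0.052.

μ = -0.043, σ = 0.052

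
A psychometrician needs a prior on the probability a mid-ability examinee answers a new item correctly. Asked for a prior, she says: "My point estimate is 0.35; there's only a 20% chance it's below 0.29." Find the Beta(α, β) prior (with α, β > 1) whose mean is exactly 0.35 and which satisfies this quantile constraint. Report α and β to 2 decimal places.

α ≈ 16.00, β ≈ 29.71

With mean 0.35 fixed, write α = 0.35s, β = 0.65s where s = α+β.
Need P(θ < 0.29) = 0.2 under Beta(0.35s, 0.65s). Normal approximation: (q−m)/√(m(1−m)/s) ≈ z_{0.2} = -0.842, so s ≈ 0.35·0.65·(-0.842)²/(0.29−0.35)² = 44.8.
At s = 44.8: P(θ<0.29) ≈ 0.203. Adjusting to match 0.2 gives s ≈ 45.70.
So α = 0.35·45.70 ≈ 16.00, β = 0.65·45.70 ≈ 29.71.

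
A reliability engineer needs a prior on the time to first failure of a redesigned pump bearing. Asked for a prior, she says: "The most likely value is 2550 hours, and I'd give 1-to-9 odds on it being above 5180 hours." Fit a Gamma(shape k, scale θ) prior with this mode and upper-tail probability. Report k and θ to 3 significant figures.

k ≈ 4.82, θ ≈ 668

Gamma(k,θ) with k>1 has mode (k−1)θ, so θ = 2550/(k−1).
Need P(X < 5180) = 0.9 with θ tied to k this way. Start at k = 2, θ = 2550: P(X<5180) ≈ 0.602.
Too low — raise k to concentrate. Iterating converges to k ≈ 4.82.
Then θ = 2550/(4.82−1) ≈ 668.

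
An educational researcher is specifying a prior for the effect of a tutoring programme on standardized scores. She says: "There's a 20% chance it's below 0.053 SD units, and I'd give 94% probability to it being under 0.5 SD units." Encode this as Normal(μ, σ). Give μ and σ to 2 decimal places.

For Normal(μ,σ), the p-quantile is μ + z_p·σ. Here z_{0.2} = -0.8416, z_{0.94} = 1.555.
So 0.053 = μ − 0.8416σ and 0.5 = μ + 1.555σ.
Subtracting: σ = (0.5 − 0.053)/(1.555 − (-0.8416)) = 0.19.
Then μ = 0.053 − (-0.8416)·0.19 = 0.21.

μ = 0.21, σ = 0.19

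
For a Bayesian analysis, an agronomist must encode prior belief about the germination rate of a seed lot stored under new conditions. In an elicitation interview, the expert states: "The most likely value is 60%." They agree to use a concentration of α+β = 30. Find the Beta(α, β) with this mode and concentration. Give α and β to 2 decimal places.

For α,β > 1 the Beta mode is (α−1)/(α+β−2). With α+β = 30, the mode is (α−1)/28.
Set (α−1)/28 = 0.6 → α = 1 + 0.6·28 = 17.80.
β = 30 − α = 12.20.

α = 17.80, β = 12.20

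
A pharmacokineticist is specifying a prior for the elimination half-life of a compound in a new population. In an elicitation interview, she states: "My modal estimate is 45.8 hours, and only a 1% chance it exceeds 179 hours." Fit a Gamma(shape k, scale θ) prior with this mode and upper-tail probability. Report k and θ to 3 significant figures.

k ≈ 3.26, θ ≈ 20.2

Gamma(k,θ) with k>1 has mode (k−1)θ, so θ = 45.8/(k−1).
Need P(X < 179) = 0.99 with θ tied to k this way. Start at k = 2, θ = 45.8: P(X<179) ≈ 0.901.
Too low — raise k to concentrate. Iterating converges to k ≈ 3.26.
Then θ = 45.8/(3.26−1) ≈ 20.2.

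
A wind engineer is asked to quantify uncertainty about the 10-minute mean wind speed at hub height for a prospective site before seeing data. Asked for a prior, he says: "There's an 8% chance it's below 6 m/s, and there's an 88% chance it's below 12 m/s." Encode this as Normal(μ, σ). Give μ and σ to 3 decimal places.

For Normal(μ,σ), the p-quantile is μ + z_p·σ. Here z_{0.08} = -1.405, z_{0.88} = 1.175.
So 6 = μ − 1.405σ and 12 = μ + 1.175σ.
Subtracting: σ = (12 − 6)/(1.175 − (-1.405)) = 2.326.
Then μ = 6 − (-1.405)·2.326 = 9.268.

μ = 9.268, σ = 2.326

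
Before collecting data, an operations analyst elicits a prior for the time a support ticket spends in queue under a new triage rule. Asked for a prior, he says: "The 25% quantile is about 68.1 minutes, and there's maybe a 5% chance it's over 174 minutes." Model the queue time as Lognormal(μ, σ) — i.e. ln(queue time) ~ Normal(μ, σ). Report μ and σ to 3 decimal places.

μ ≈ 4.494, σ ≈ 0.404

If T ~ Lognormal(μ,σ) then ln T ~ Normal(μ,σ), so the p-quantile of ln T is μ + z_p·σ.
ln(68.1) = 4.221 and ln(174) = 5.159; z_{0.25} = -0.6745, z_{0.95} = 1.645.
σ = (5.159 − 4.221)/(1.645 − (-0.6745)) = 0.404.
μ = 4.221 − (-0.6745)·0.404 = 4.494.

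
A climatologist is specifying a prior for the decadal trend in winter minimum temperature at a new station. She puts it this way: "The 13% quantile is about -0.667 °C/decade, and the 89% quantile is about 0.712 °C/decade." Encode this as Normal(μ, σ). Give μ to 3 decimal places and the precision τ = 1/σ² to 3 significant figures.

The p-quantile of Normal(μ,σ) is μ + z_p·σ, with z_{0.13} = -1.126 and z_{0.89} = 1.227.
Eliminate σ: μ = (z₂·x₁ − z₁·x₂)/(z₂ − z₁) = (1.227·-0.667 − (-1.126)·0.712)/2.353 = -0.007.
Then σ = (x₂ − x₁)/(z₂ − z₁) = (0.712 − -0.667)/2.353 = 0.586.
Precision τ = 1/σ² = 1/0.5861² = 2.91.

μ = -0.007, τ = 2.91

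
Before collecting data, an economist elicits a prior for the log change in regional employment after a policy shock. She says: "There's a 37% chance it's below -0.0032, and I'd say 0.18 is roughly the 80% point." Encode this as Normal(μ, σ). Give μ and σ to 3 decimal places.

The p-quantile of Normal(μ,σ) is μ + z_p·σ, with z_{0.37} = -0.3319 and z_{0.8} = 0.8416.
Eliminate σ: μ = (z₂·x₁ − z₁·x₂)/(z₂ − z₁) = (0.8416·-0.0032 − (-0.3319)·0.18)/1.173 = 0.049.
Then σ = (x₂ − x₁)/(z₂ − z₁) = (0.18 − -0.0032)/1.173 = 0.156.

μ = 0.049, σ = 0.156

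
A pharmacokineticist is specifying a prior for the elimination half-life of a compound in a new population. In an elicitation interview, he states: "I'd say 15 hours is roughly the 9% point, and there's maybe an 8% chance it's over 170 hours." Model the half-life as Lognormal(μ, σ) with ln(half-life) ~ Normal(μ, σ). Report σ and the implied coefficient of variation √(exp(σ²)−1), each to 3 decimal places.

σ ≈ 0.884, CV ≈ 1.089

If T ~ Lognormal(μ,σ) then ln T ~ Normal(μ,σ), so the p-quantile of ln T is μ + z_p·σ.
ln(15) = 2.708 and ln(170) = 5.136; z_{0.09} = -1.341, z_{0.92} = 1.405.
σ = (5.136 − 2.708)/(1.405 − (-1.341)) = 0.884.
μ = 2.708 − (-1.341)·0.884 = 3.893.
CV = √(exp(σ²)−1) = √(exp(0.7817)−1) = 1.089.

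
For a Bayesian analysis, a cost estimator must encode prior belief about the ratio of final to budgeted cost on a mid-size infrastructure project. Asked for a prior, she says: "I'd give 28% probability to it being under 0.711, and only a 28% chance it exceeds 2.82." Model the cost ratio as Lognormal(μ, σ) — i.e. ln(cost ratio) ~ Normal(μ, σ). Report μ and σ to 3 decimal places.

If T ~ Lognormal(μ,σ) then ln T ~ Normal(μ,σ), so the p-quantile of ln T is μ + z_p·σ.
ln(0.711) = -0.3411 and ln(2.82) = 1.037; z_{0.28} = -0.5828, z_{0.72} = 0.5828.
σ = (1.037 − -0.3411)/(0.5828 − (-0.5828)) = 1.182.
μ = -0.3411 − (-0.5828)·1.182 = 0.348.

μ ≈ 0.348, σ ≈ 1.182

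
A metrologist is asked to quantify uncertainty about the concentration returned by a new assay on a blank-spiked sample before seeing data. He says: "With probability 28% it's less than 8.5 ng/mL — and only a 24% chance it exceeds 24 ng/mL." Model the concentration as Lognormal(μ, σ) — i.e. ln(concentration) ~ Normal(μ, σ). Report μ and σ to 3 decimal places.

If T ~ Lognormal(μ,σ) then ln T ~ Normal(μ,σ), so the p-quantile of ln T is μ + z_p·σ.
ln(8.5) = 2.14 and ln(24) = 3.178; z_{0.28} = -0.5828, z_{0.76} = 0.7063.
σ = (3.178 − 2.14)/(0.7063 − (-0.5828)) = 0.805.
μ = 2.14 − (-0.5828)·0.805 = 2.609.

μ ≈ 2.609, σ ≈ 0.805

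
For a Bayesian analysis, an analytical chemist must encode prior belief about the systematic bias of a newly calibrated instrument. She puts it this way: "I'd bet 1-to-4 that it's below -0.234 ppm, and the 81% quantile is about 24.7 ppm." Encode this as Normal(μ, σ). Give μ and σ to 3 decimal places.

μ = 11.970, σ = 14.501

The p-quantile of Normal(μ,σ) is μ + z_p·σ, with z_{0.2} = -0.8416 and z_{0.81} = 0.8779.
Eliminate σ: μ = (z₂·x₁ − z₁·x₂)/(z₂ − z₁) = (0.8779·-0.234 − (-0.8416)·24.7)/1.72 = 11.970.
Then σ = (x₂ − x₁)/(z₂ − z₁) = (24.7 − -0.234)/1.72 = 14.501.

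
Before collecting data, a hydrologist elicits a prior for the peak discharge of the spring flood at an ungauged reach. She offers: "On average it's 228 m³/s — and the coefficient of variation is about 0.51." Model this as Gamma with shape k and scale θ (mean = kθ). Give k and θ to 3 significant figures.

For Gamma(k, scale θ): mean = kθ, variance = kθ², so CV = 1/√k.
CV = 0.51, hence k = 1/CV² = 3.84.
Then θ = mean/k = 228/3.84 = 59.3.

k ≈ 3.84, θ ≈ 59.3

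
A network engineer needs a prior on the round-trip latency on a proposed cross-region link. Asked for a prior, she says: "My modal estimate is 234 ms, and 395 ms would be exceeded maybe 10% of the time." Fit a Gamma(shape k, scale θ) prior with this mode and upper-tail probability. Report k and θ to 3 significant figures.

Gamma(k,θ) with k>1 has mode (k−1)θ, so θ = 234/(k−1).
Need P(X < 395) = 0.9 with θ tied to k this way. Start at k = 2, θ = 234: P(X<395) ≈ 0.503.
Too low — raise k to concentrate. Iterating converges to k ≈ 7.9.
Then θ = 234/(7.9−1) ≈ 33.9.

k ≈ 7.9, θ ≈ 33.9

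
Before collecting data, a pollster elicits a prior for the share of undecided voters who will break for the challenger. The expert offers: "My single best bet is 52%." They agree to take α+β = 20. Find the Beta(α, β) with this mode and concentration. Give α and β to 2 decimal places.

α = 10.36, β = 9.64

For α,β > 1 the Beta mode is (α−1)/(α+β−2). With α+β = 20, the mode is (α−1)/18.
Set (α−1)/18 = 0.52 → α = 1 + 0.52·18 = 10.36.
β = 20 − α = 9.64.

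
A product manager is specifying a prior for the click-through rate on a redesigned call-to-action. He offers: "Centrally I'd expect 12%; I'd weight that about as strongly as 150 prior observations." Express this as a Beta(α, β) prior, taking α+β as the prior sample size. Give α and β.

α = 18, β = 132

Under the effective-sample-size interpretation, Beta(α, β) has prior mean α/(α+β) and prior sample size α+β.
So α+β = 150 and α/(α+β) = 0.12, giving α = 0.12·150 = 18 and β = 150 − 18 = 132.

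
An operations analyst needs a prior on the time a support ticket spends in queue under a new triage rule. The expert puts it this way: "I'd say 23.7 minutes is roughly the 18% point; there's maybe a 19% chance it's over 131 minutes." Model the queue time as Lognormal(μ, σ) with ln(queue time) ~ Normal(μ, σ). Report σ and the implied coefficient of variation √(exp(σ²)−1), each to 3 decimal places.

If T ~ Lognormal(μ,σ) then ln T ~ Normal(μ,σ), so the p-quantile of ln T is μ + z_p·σ.
ln(23.7) = 3.165 and ln(131) = 4.875; z_{0.18} = -0.9154, z_{0.81} = 0.8779.
σ = (4.875 − 3.165)/(0.8779 − (-0.9154)) = 0.953.
μ = 3.165 − (-0.9154)·0.953 = 4.038.
CV = √(exp(σ²)−1) = √(exp(0.9090)−1) = 1.217.

σ ≈ 0.953, CV ≈ 1.217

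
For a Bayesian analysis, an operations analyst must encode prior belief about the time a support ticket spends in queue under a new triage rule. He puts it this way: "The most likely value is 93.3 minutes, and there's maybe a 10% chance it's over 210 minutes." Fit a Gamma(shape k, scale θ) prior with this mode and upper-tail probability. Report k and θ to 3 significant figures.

k ≈ 3.92, θ ≈ 31.9

Gamma(k,θ) with k>1 has mode (k−1)θ, so θ = 93.3/(k−1).
Need P(X < 210) = 0.9 with θ tied to k this way. Start at k = 2, θ = 93.3: P(X<210) ≈ 0.658.
Too low — raise k to concentrate. Iterating converges to k ≈ 3.92.
Then θ = 93.3/(3.92−1) ≈ 31.9.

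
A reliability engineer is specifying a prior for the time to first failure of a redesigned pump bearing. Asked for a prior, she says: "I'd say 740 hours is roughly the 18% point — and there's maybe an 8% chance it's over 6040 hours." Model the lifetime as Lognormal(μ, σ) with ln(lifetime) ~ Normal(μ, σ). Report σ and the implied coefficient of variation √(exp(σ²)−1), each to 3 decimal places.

If T ~ Lognormal(μ,σ) then ln T ~ Normal(μ,σ), so the p-quantile of ln T is μ + z_p·σ.
ln(740) = 6.607 and ln(6040) = 8.706; z_{0.18} = -0.9154, z_{0.92} = 1.405.
σ = (8.706 − 6.607)/(1.405 − (-0.9154)) = 0.905.
μ = 6.607 − (-0.9154)·0.905 = 7.435.
CV = √(exp(σ²)−1) = √(exp(0.8186)−1) = 1.126.

σ ≈ 0.905, CV ≈ 1.126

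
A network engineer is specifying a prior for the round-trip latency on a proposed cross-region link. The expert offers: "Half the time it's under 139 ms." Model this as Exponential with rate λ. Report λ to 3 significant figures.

λ ≈ 0.00499

Exponential median = ln 2 / λ, so λ = ln 2 / 139.0 = 0.00499.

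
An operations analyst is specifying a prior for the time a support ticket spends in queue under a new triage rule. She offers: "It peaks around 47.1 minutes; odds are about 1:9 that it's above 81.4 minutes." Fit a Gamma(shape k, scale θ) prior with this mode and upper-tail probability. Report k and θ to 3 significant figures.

k ≈ 7.34, θ ≈ 7.43

Gamma(k,θ) with k>1 has mode (k−1)θ, so θ = 47.1/(k−1).
Need P(X < 81.4) = 0.9 with θ tied to k this way. Start at k = 2, θ = 47.1: P(X<81.4) ≈ 0.515.
Too low — raise k to concentrate. Iterating converges to k ≈ 7.34.
Then θ = 47.1/(7.34−1) ≈ 7.43.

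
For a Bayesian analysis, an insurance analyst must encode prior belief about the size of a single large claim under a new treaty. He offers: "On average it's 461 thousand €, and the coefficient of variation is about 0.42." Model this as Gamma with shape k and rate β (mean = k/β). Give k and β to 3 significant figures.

For Gamma(k, rate β): mean = k/β, variance = k/β², so CV = 1/√k.
CV = 0.42, hence k = 1/CV² = 5.67.
Then β = k/mean = 5.67/461 = 0.0123.

k ≈ 5.67, β ≈ 0.0123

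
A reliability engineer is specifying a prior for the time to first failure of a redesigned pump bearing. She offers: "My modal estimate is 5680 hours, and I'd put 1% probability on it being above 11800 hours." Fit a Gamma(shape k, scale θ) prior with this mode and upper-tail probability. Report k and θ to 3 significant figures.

Gamma(k,θ) with k>1 has mode (k−1)θ, so θ = 5680/(k−1).
Need P(X < 11800) = 0.99 with θ tied to k this way. Start at k = 2, θ = 5680: P(X<11800) ≈ 0.615.
Too low — raise k to concentrate. Iterating converges to k ≈ 10.1.
Then θ = 5680/(10.1−1) ≈ 623.

k ≈ 10.1, θ ≈ 623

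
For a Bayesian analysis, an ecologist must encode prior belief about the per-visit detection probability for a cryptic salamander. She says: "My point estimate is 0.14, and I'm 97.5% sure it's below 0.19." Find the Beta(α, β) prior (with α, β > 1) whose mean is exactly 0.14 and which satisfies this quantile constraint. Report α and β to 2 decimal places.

α ≈ 29.32, β ≈ 180.13

With mean 0.14 fixed, write α = 0.14s, β = 0.86s where s = α+β.
Need P(θ < 0.19) = 0.975 under Beta(0.14s, 0.86s). Normal approximation: (q−m)/√(m(1−m)/s) ≈ z_{0.975} = 1.96, so s ≈ 0.14·0.86·(1.96)²/(0.19−0.14)² = 185.0.
At s = 185.0: P(θ<0.19) ≈ 0.968. Adjusting to match 0.975 gives s ≈ 209.46.
So α = 0.14·209.46 ≈ 29.32, β = 0.86·209.46 ≈ 180.13.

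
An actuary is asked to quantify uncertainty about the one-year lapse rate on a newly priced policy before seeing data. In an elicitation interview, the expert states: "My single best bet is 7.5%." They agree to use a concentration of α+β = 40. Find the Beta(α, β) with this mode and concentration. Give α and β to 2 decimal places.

For α,β > 1 the Beta mode is (α−1)/(α+β−2). With α+β = 40, the mode is (α−1)/38.
Set (α−1)/38 = 0.075 → α = 1 + 0.075·38 = 3.85.
β = 40 − α = 36.15.

α = 3.85, β = 36.15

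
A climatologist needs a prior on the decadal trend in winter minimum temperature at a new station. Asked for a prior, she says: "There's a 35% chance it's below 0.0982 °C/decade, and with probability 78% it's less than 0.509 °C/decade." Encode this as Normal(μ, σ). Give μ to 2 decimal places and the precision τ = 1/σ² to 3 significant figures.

For Normal(μ,σ), the p-quantile is μ + z_p·σ. Here z_{0.35} = -0.3853, z_{0.78} = 0.7722.
So 0.0982 = μ − 0.3853σ and 0.509 = μ + 0.7722σ.
Subtracting: σ = (0.509 − 0.0982)/(0.7722 − (-0.3853)) = 0.35.
Then μ = 0.0982 − (-0.3853)·0.35 = 0.23.
Precision τ = 1/σ² = 1/0.3549² = 7.94.

μ = 0.23, τ = 7.94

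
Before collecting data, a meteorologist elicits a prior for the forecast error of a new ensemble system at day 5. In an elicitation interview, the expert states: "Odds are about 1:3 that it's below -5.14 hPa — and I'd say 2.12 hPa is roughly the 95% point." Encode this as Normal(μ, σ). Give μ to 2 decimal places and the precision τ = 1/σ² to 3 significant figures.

μ = -3.03, τ = 0.102

For Normal(μ,σ), the p-quantile is μ + z_p·σ. Here z_{0.25} = -0.6745, z_{0.95} = 1.645.
So -5.14 = μ − 0.6745σ and 2.12 = μ + 1.645σ.
Subtracting: σ = (2.12 − -5.14)/(1.645 − (-0.6745)) = 3.13.
Then μ = -5.14 − (-0.6745)·3.13 = -3.03.
Precision τ = 1/σ² = 1/3.13² = 0.102.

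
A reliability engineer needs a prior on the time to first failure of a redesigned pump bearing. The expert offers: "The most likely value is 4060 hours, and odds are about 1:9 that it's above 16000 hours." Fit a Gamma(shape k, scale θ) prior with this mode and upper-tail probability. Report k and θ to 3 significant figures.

k ≈ 1.98, θ ≈ 4150

Gamma(k,θ) with k>1 has mode (k−1)θ, so θ = 4060/(k−1).
Need P(X < 16000) = 0.9 with θ tied to k this way. Start at k = 2, θ = 4060: P(X<16000) ≈ 0.904.
Too high — lower k to spread out. Iterating converges to k ≈ 1.98.
Then θ = 4060/(1.98−1) ≈ 4150.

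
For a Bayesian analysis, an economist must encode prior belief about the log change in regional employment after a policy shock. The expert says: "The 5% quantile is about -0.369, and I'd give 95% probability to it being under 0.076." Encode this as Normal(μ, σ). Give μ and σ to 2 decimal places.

μ = -0.15, σ = 0.14

The p-quantile of Normal(μ,σ) is μ + z_p·σ, with z_{0.05} = -1.645 and z_{0.95} = 1.645.
Eliminate σ: μ = (z₂·x₁ − z₁·x₂)/(z₂ − z₁) = (1.645·-0.369 − (-1.645)·0.076)/3.29 = -0.15.
Then σ = (x₂ − x₁)/(z₂ − z₁) = (0.076 − -0.369)/3.29 = 0.14.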